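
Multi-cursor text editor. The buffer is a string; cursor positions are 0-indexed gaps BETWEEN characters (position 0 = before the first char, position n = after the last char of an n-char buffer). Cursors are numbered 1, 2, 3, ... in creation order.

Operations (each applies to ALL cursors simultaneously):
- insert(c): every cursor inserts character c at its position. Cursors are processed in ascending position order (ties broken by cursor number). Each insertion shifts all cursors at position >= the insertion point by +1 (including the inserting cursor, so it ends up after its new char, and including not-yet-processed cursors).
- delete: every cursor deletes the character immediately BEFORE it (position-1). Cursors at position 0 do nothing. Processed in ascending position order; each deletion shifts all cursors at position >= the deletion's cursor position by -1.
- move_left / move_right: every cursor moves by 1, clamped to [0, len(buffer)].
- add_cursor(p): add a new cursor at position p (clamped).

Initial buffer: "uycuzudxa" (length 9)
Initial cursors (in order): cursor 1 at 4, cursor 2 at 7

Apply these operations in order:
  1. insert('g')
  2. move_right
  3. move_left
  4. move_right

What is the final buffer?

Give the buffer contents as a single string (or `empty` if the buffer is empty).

Answer: uycugzudgxa

Derivation:
After op 1 (insert('g')): buffer="uycugzudgxa" (len 11), cursors c1@5 c2@9, authorship ....1...2..
After op 2 (move_right): buffer="uycugzudgxa" (len 11), cursors c1@6 c2@10, authorship ....1...2..
After op 3 (move_left): buffer="uycugzudgxa" (len 11), cursors c1@5 c2@9, authorship ....1...2..
After op 4 (move_right): buffer="uycugzudgxa" (len 11), cursors c1@6 c2@10, authorship ....1...2..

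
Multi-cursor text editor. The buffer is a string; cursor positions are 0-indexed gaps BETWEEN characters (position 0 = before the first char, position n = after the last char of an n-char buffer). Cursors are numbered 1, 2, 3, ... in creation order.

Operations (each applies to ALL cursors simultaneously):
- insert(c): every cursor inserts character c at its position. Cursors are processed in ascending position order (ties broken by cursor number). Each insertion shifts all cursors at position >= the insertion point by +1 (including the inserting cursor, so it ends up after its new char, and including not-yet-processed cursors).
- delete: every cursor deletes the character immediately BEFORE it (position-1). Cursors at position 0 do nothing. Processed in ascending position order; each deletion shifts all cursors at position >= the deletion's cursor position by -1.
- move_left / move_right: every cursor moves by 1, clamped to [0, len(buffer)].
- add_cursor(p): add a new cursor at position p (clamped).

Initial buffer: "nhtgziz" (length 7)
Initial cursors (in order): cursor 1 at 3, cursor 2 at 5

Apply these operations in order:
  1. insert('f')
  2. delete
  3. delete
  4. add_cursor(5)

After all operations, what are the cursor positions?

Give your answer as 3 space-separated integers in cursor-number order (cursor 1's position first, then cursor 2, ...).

Answer: 2 3 5

Derivation:
After op 1 (insert('f')): buffer="nhtfgzfiz" (len 9), cursors c1@4 c2@7, authorship ...1..2..
After op 2 (delete): buffer="nhtgziz" (len 7), cursors c1@3 c2@5, authorship .......
After op 3 (delete): buffer="nhgiz" (len 5), cursors c1@2 c2@3, authorship .....
After op 4 (add_cursor(5)): buffer="nhgiz" (len 5), cursors c1@2 c2@3 c3@5, authorship .....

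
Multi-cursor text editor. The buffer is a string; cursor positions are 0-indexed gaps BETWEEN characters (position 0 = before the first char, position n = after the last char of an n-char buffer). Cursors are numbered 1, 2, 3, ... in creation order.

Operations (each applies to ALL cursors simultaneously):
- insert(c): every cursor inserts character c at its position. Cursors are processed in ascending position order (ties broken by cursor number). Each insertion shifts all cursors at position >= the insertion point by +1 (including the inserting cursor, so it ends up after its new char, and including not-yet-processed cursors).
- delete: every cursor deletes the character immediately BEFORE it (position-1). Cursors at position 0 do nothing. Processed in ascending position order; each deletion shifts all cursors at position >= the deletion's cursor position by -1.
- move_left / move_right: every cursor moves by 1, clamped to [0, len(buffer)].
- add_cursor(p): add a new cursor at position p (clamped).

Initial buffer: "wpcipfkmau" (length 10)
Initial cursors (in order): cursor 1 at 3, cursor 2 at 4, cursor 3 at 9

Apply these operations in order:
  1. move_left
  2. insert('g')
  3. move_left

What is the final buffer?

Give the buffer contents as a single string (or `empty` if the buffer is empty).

After op 1 (move_left): buffer="wpcipfkmau" (len 10), cursors c1@2 c2@3 c3@8, authorship ..........
After op 2 (insert('g')): buffer="wpgcgipfkmgau" (len 13), cursors c1@3 c2@5 c3@11, authorship ..1.2.....3..
After op 3 (move_left): buffer="wpgcgipfkmgau" (len 13), cursors c1@2 c2@4 c3@10, authorship ..1.2.....3..

Answer: wpgcgipfkmgau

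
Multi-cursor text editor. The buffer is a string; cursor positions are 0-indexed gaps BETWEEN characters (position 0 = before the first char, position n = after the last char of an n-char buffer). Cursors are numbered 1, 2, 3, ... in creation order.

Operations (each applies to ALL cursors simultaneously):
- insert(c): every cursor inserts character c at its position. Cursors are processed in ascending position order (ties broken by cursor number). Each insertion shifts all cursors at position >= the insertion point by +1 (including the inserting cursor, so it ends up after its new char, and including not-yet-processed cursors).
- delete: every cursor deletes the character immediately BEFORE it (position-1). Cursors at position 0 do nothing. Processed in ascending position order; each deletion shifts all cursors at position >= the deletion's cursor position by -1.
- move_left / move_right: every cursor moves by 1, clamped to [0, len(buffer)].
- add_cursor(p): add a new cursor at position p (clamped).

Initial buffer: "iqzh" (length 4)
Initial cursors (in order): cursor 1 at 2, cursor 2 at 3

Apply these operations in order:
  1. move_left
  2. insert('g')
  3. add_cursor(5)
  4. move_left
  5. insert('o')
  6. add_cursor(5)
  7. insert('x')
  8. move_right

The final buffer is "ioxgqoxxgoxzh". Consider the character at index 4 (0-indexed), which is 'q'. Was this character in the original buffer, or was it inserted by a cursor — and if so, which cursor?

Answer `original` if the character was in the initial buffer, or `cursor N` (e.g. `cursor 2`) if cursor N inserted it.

Answer: original

Derivation:
After op 1 (move_left): buffer="iqzh" (len 4), cursors c1@1 c2@2, authorship ....
After op 2 (insert('g')): buffer="igqgzh" (len 6), cursors c1@2 c2@4, authorship .1.2..
After op 3 (add_cursor(5)): buffer="igqgzh" (len 6), cursors c1@2 c2@4 c3@5, authorship .1.2..
After op 4 (move_left): buffer="igqgzh" (len 6), cursors c1@1 c2@3 c3@4, authorship .1.2..
After op 5 (insert('o')): buffer="iogqogozh" (len 9), cursors c1@2 c2@5 c3@7, authorship .11.223..
After op 6 (add_cursor(5)): buffer="iogqogozh" (len 9), cursors c1@2 c2@5 c4@5 c3@7, authorship .11.223..
After op 7 (insert('x')): buffer="ioxgqoxxgoxzh" (len 13), cursors c1@3 c2@8 c4@8 c3@11, authorship .111.224233..
After op 8 (move_right): buffer="ioxgqoxxgoxzh" (len 13), cursors c1@4 c2@9 c4@9 c3@12, authorship .111.224233..
Authorship (.=original, N=cursor N): . 1 1 1 . 2 2 4 2 3 3 . .
Index 4: author = original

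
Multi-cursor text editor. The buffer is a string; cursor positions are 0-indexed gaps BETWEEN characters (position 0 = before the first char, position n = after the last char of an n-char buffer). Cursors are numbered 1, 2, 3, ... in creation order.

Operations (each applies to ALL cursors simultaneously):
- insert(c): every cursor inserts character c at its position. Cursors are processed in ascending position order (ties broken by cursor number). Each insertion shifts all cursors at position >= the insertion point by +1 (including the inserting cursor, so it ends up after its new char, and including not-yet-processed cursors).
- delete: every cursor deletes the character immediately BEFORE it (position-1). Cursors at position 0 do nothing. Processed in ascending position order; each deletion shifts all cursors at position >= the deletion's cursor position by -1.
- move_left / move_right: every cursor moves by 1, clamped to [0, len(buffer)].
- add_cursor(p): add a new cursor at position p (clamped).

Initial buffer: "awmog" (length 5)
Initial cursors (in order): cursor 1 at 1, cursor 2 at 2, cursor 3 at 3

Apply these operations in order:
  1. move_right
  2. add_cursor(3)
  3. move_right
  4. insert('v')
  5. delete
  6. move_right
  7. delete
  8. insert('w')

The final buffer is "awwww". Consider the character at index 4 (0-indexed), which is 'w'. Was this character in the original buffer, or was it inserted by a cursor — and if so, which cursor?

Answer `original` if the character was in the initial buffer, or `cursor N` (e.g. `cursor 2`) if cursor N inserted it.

Answer: cursor 4

Derivation:
After op 1 (move_right): buffer="awmog" (len 5), cursors c1@2 c2@3 c3@4, authorship .....
After op 2 (add_cursor(3)): buffer="awmog" (len 5), cursors c1@2 c2@3 c4@3 c3@4, authorship .....
After op 3 (move_right): buffer="awmog" (len 5), cursors c1@3 c2@4 c4@4 c3@5, authorship .....
After op 4 (insert('v')): buffer="awmvovvgv" (len 9), cursors c1@4 c2@7 c4@7 c3@9, authorship ...1.24.3
After op 5 (delete): buffer="awmog" (len 5), cursors c1@3 c2@4 c4@4 c3@5, authorship .....
After op 6 (move_right): buffer="awmog" (len 5), cursors c1@4 c2@5 c3@5 c4@5, authorship .....
After op 7 (delete): buffer="a" (len 1), cursors c1@1 c2@1 c3@1 c4@1, authorship .
After op 8 (insert('w')): buffer="awwww" (len 5), cursors c1@5 c2@5 c3@5 c4@5, authorship .1234
Authorship (.=original, N=cursor N): . 1 2 3 4
Index 4: author = 4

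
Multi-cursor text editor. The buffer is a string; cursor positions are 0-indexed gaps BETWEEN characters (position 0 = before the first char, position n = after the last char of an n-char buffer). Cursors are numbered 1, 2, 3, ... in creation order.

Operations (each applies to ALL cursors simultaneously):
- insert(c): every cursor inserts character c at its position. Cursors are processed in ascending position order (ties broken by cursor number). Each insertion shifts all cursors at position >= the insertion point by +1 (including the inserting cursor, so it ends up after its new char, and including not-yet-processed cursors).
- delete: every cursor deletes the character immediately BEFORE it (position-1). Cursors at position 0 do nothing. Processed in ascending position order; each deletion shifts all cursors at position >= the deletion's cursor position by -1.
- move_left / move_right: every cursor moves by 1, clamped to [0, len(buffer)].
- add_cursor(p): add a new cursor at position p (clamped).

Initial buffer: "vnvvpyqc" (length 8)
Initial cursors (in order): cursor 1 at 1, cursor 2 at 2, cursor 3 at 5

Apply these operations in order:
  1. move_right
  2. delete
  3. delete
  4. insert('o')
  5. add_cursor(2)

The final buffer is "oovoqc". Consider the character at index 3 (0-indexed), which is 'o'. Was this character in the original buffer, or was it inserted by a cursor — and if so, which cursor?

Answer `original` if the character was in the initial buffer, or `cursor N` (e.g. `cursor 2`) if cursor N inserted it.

Answer: cursor 3

Derivation:
After op 1 (move_right): buffer="vnvvpyqc" (len 8), cursors c1@2 c2@3 c3@6, authorship ........
After op 2 (delete): buffer="vvpqc" (len 5), cursors c1@1 c2@1 c3@3, authorship .....
After op 3 (delete): buffer="vqc" (len 3), cursors c1@0 c2@0 c3@1, authorship ...
After op 4 (insert('o')): buffer="oovoqc" (len 6), cursors c1@2 c2@2 c3@4, authorship 12.3..
After op 5 (add_cursor(2)): buffer="oovoqc" (len 6), cursors c1@2 c2@2 c4@2 c3@4, authorship 12.3..
Authorship (.=original, N=cursor N): 1 2 . 3 . .
Index 3: author = 3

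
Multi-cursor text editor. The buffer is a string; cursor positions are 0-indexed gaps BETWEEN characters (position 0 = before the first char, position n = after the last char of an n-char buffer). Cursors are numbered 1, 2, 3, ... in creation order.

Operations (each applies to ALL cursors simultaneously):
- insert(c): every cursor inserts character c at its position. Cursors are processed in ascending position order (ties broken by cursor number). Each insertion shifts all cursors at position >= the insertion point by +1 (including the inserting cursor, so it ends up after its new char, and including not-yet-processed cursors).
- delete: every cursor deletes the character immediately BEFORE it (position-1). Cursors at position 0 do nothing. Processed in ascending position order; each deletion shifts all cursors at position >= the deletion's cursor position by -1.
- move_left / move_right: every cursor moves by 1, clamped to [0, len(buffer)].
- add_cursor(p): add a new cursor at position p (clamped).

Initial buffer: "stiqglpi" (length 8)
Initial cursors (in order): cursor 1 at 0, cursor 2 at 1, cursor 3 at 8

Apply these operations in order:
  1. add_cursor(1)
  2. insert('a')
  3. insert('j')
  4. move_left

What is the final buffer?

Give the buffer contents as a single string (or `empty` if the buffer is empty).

Answer: ajsaajjtiqglpiaj

Derivation:
After op 1 (add_cursor(1)): buffer="stiqglpi" (len 8), cursors c1@0 c2@1 c4@1 c3@8, authorship ........
After op 2 (insert('a')): buffer="asaatiqglpia" (len 12), cursors c1@1 c2@4 c4@4 c3@12, authorship 1.24.......3
After op 3 (insert('j')): buffer="ajsaajjtiqglpiaj" (len 16), cursors c1@2 c2@7 c4@7 c3@16, authorship 11.2424.......33
After op 4 (move_left): buffer="ajsaajjtiqglpiaj" (len 16), cursors c1@1 c2@6 c4@6 c3@15, authorship 11.2424.......33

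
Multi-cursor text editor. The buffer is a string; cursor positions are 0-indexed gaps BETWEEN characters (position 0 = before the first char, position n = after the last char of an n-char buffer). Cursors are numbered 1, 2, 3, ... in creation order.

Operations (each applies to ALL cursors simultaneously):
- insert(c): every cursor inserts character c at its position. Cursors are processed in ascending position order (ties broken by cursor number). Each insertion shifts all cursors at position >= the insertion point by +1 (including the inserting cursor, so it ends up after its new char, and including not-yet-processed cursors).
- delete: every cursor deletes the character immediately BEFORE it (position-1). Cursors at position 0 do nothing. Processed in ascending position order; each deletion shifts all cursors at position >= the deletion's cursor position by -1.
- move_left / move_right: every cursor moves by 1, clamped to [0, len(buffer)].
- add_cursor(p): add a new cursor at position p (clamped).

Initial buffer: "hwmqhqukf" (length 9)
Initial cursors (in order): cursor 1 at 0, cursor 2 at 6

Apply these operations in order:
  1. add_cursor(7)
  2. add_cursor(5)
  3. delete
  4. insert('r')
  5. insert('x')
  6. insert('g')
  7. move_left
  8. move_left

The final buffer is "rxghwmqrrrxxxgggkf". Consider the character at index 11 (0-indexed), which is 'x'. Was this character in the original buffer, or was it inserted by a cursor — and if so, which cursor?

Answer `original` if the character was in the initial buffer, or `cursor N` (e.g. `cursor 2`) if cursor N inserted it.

After op 1 (add_cursor(7)): buffer="hwmqhqukf" (len 9), cursors c1@0 c2@6 c3@7, authorship .........
After op 2 (add_cursor(5)): buffer="hwmqhqukf" (len 9), cursors c1@0 c4@5 c2@6 c3@7, authorship .........
After op 3 (delete): buffer="hwmqkf" (len 6), cursors c1@0 c2@4 c3@4 c4@4, authorship ......
After op 4 (insert('r')): buffer="rhwmqrrrkf" (len 10), cursors c1@1 c2@8 c3@8 c4@8, authorship 1....234..
After op 5 (insert('x')): buffer="rxhwmqrrrxxxkf" (len 14), cursors c1@2 c2@12 c3@12 c4@12, authorship 11....234234..
After op 6 (insert('g')): buffer="rxghwmqrrrxxxgggkf" (len 18), cursors c1@3 c2@16 c3@16 c4@16, authorship 111....234234234..
After op 7 (move_left): buffer="rxghwmqrrrxxxgggkf" (len 18), cursors c1@2 c2@15 c3@15 c4@15, authorship 111....234234234..
After op 8 (move_left): buffer="rxghwmqrrrxxxgggkf" (len 18), cursors c1@1 c2@14 c3@14 c4@14, authorship 111....234234234..
Authorship (.=original, N=cursor N): 1 1 1 . . . . 2 3 4 2 3 4 2 3 4 . .
Index 11: author = 3

Answer: cursor 3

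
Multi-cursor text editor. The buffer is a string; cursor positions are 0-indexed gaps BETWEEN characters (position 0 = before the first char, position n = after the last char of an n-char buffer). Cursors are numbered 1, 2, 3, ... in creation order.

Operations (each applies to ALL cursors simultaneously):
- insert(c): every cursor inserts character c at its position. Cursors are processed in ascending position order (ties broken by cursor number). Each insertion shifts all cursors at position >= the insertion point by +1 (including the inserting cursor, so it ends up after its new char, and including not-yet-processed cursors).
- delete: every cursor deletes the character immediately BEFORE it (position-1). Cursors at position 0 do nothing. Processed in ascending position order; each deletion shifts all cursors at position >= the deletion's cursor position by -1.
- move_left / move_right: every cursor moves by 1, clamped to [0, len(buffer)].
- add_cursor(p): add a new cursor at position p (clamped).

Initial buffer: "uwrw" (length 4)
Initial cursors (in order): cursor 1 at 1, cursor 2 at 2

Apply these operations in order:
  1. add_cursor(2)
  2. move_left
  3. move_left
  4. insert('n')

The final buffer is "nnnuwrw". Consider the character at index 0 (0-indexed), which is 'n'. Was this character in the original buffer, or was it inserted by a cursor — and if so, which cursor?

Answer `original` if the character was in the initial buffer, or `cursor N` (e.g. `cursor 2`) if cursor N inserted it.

Answer: cursor 1

Derivation:
After op 1 (add_cursor(2)): buffer="uwrw" (len 4), cursors c1@1 c2@2 c3@2, authorship ....
After op 2 (move_left): buffer="uwrw" (len 4), cursors c1@0 c2@1 c3@1, authorship ....
After op 3 (move_left): buffer="uwrw" (len 4), cursors c1@0 c2@0 c3@0, authorship ....
After op 4 (insert('n')): buffer="nnnuwrw" (len 7), cursors c1@3 c2@3 c3@3, authorship 123....
Authorship (.=original, N=cursor N): 1 2 3 . . . .
Index 0: author = 1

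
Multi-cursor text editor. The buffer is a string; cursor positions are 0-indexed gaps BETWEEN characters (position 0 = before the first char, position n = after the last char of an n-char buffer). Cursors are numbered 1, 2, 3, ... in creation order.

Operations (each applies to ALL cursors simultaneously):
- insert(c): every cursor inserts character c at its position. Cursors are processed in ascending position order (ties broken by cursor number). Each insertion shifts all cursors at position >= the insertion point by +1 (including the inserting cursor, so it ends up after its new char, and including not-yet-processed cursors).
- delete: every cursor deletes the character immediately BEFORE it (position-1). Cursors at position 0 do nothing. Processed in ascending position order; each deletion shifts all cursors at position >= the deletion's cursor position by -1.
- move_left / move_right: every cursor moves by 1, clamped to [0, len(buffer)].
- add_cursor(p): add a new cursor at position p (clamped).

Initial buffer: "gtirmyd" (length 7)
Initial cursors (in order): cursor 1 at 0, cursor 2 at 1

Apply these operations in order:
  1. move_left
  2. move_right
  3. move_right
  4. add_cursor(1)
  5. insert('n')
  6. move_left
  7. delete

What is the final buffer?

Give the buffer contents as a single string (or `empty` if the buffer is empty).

Answer: nnirmyd

Derivation:
After op 1 (move_left): buffer="gtirmyd" (len 7), cursors c1@0 c2@0, authorship .......
After op 2 (move_right): buffer="gtirmyd" (len 7), cursors c1@1 c2@1, authorship .......
After op 3 (move_right): buffer="gtirmyd" (len 7), cursors c1@2 c2@2, authorship .......
After op 4 (add_cursor(1)): buffer="gtirmyd" (len 7), cursors c3@1 c1@2 c2@2, authorship .......
After op 5 (insert('n')): buffer="gntnnirmyd" (len 10), cursors c3@2 c1@5 c2@5, authorship .3.12.....
After op 6 (move_left): buffer="gntnnirmyd" (len 10), cursors c3@1 c1@4 c2@4, authorship .3.12.....
After op 7 (delete): buffer="nnirmyd" (len 7), cursors c3@0 c1@1 c2@1, authorship 32.....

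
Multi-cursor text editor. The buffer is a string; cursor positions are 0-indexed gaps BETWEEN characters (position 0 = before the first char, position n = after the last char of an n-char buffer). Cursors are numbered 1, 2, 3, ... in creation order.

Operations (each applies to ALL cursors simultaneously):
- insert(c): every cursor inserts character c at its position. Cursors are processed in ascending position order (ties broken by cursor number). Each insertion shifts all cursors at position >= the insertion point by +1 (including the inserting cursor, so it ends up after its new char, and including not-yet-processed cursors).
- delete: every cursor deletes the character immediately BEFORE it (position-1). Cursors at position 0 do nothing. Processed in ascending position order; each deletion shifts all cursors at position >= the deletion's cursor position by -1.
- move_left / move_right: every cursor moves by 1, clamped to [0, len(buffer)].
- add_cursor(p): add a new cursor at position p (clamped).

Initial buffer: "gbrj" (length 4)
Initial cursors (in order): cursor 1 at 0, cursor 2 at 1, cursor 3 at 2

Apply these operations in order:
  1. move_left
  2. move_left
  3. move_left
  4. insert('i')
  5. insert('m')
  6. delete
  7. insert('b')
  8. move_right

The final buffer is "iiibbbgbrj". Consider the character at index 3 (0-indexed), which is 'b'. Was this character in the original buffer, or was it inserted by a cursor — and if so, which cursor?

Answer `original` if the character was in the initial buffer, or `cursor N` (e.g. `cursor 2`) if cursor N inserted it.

Answer: cursor 1

Derivation:
After op 1 (move_left): buffer="gbrj" (len 4), cursors c1@0 c2@0 c3@1, authorship ....
After op 2 (move_left): buffer="gbrj" (len 4), cursors c1@0 c2@0 c3@0, authorship ....
After op 3 (move_left): buffer="gbrj" (len 4), cursors c1@0 c2@0 c3@0, authorship ....
After op 4 (insert('i')): buffer="iiigbrj" (len 7), cursors c1@3 c2@3 c3@3, authorship 123....
After op 5 (insert('m')): buffer="iiimmmgbrj" (len 10), cursors c1@6 c2@6 c3@6, authorship 123123....
After op 6 (delete): buffer="iiigbrj" (len 7), cursors c1@3 c2@3 c3@3, authorship 123....
After op 7 (insert('b')): buffer="iiibbbgbrj" (len 10), cursors c1@6 c2@6 c3@6, authorship 123123....
After op 8 (move_right): buffer="iiibbbgbrj" (len 10), cursors c1@7 c2@7 c3@7, authorship 123123....
Authorship (.=original, N=cursor N): 1 2 3 1 2 3 . . . .
Index 3: author = 1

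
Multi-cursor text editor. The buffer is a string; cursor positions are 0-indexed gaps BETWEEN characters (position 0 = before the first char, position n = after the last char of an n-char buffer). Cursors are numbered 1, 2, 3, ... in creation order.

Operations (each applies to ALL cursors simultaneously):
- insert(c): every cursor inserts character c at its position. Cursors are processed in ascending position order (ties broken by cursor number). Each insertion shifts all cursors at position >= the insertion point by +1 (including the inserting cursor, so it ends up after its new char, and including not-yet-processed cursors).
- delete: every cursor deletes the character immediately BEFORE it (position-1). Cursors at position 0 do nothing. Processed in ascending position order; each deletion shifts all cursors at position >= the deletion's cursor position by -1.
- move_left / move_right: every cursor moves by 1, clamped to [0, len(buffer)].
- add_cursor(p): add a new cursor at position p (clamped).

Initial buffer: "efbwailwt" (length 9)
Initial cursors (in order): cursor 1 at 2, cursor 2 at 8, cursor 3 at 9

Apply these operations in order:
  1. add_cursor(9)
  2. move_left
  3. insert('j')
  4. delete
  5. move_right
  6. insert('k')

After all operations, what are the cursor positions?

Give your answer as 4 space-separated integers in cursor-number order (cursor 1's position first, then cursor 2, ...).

After op 1 (add_cursor(9)): buffer="efbwailwt" (len 9), cursors c1@2 c2@8 c3@9 c4@9, authorship .........
After op 2 (move_left): buffer="efbwailwt" (len 9), cursors c1@1 c2@7 c3@8 c4@8, authorship .........
After op 3 (insert('j')): buffer="ejfbwailjwjjt" (len 13), cursors c1@2 c2@9 c3@12 c4@12, authorship .1......2.34.
After op 4 (delete): buffer="efbwailwt" (len 9), cursors c1@1 c2@7 c3@8 c4@8, authorship .........
After op 5 (move_right): buffer="efbwailwt" (len 9), cursors c1@2 c2@8 c3@9 c4@9, authorship .........
After op 6 (insert('k')): buffer="efkbwailwktkk" (len 13), cursors c1@3 c2@10 c3@13 c4@13, authorship ..1......2.34

Answer: 3 10 13 13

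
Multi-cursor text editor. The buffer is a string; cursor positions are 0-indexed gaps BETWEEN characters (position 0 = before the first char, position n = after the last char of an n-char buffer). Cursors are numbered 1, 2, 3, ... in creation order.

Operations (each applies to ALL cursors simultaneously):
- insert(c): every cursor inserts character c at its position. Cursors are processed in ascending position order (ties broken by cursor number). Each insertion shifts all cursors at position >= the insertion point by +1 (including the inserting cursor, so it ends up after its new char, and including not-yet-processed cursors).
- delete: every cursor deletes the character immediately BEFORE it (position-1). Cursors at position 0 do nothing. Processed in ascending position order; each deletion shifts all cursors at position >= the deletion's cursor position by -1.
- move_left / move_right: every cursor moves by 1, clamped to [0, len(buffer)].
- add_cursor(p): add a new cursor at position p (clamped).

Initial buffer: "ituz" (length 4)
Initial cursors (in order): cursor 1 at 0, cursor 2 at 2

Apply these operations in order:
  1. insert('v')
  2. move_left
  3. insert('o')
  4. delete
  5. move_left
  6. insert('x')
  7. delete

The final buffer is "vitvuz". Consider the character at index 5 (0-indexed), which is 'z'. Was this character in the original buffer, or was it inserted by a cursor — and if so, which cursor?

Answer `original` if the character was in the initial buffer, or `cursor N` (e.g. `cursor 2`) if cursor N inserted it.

Answer: original

Derivation:
After op 1 (insert('v')): buffer="vitvuz" (len 6), cursors c1@1 c2@4, authorship 1..2..
After op 2 (move_left): buffer="vitvuz" (len 6), cursors c1@0 c2@3, authorship 1..2..
After op 3 (insert('o')): buffer="ovitovuz" (len 8), cursors c1@1 c2@5, authorship 11..22..
After op 4 (delete): buffer="vitvuz" (len 6), cursors c1@0 c2@3, authorship 1..2..
After op 5 (move_left): buffer="vitvuz" (len 6), cursors c1@0 c2@2, authorship 1..2..
After op 6 (insert('x')): buffer="xvixtvuz" (len 8), cursors c1@1 c2@4, authorship 11.2.2..
After op 7 (delete): buffer="vitvuz" (len 6), cursors c1@0 c2@2, authorship 1..2..
Authorship (.=original, N=cursor N): 1 . . 2 . .
Index 5: author = original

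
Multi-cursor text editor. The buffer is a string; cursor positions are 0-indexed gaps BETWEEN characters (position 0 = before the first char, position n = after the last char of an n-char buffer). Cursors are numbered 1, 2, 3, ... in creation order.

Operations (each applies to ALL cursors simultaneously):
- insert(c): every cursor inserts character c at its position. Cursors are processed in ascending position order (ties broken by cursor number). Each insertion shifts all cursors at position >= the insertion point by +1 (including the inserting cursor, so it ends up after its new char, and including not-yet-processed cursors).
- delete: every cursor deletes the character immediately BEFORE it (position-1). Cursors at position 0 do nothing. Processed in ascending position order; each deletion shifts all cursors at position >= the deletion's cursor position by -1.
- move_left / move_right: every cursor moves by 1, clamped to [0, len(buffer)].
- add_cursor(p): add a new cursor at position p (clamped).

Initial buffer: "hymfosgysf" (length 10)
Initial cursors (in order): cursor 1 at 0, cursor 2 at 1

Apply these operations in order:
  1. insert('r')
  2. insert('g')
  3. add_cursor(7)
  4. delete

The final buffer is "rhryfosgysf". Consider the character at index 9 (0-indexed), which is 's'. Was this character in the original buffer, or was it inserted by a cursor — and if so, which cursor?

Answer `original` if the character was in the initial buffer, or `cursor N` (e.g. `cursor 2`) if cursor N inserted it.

After op 1 (insert('r')): buffer="rhrymfosgysf" (len 12), cursors c1@1 c2@3, authorship 1.2.........
After op 2 (insert('g')): buffer="rghrgymfosgysf" (len 14), cursors c1@2 c2@5, authorship 11.22.........
After op 3 (add_cursor(7)): buffer="rghrgymfosgysf" (len 14), cursors c1@2 c2@5 c3@7, authorship 11.22.........
After op 4 (delete): buffer="rhryfosgysf" (len 11), cursors c1@1 c2@3 c3@4, authorship 1.2........
Authorship (.=original, N=cursor N): 1 . 2 . . . . . . . .
Index 9: author = original

Answer: original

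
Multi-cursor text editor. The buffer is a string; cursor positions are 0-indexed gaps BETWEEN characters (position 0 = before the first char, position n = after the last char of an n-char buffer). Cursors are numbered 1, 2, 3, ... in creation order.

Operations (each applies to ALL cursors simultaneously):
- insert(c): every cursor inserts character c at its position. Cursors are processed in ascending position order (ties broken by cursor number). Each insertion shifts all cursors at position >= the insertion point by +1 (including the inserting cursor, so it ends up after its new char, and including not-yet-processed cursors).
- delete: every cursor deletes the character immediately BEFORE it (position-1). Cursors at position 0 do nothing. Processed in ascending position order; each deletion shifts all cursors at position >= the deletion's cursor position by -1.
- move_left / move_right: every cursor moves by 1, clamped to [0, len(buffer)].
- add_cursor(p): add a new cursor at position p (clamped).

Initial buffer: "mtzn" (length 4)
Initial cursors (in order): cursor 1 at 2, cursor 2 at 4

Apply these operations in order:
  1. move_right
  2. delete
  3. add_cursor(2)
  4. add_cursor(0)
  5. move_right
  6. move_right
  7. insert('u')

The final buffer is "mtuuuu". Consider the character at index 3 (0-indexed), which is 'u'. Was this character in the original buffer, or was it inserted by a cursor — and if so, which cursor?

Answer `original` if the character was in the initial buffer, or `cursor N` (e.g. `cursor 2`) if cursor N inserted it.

Answer: cursor 2

Derivation:
After op 1 (move_right): buffer="mtzn" (len 4), cursors c1@3 c2@4, authorship ....
After op 2 (delete): buffer="mt" (len 2), cursors c1@2 c2@2, authorship ..
After op 3 (add_cursor(2)): buffer="mt" (len 2), cursors c1@2 c2@2 c3@2, authorship ..
After op 4 (add_cursor(0)): buffer="mt" (len 2), cursors c4@0 c1@2 c2@2 c3@2, authorship ..
After op 5 (move_right): buffer="mt" (len 2), cursors c4@1 c1@2 c2@2 c3@2, authorship ..
After op 6 (move_right): buffer="mt" (len 2), cursors c1@2 c2@2 c3@2 c4@2, authorship ..
After op 7 (insert('u')): buffer="mtuuuu" (len 6), cursors c1@6 c2@6 c3@6 c4@6, authorship ..1234
Authorship (.=original, N=cursor N): . . 1 2 3 4
Index 3: author = 2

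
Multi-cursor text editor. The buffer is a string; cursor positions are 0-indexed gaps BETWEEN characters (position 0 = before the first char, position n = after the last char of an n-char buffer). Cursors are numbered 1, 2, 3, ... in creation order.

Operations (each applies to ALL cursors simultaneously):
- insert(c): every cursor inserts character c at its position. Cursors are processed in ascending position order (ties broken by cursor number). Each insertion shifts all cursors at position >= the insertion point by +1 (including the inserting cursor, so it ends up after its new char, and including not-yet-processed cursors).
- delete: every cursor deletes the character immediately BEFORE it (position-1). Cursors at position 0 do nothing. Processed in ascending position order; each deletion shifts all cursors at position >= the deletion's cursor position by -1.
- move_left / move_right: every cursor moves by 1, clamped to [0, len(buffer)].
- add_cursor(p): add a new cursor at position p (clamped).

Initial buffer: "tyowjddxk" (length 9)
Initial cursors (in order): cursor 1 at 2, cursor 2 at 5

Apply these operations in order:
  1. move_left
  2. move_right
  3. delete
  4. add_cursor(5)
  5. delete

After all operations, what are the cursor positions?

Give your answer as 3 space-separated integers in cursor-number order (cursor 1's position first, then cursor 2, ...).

Answer: 0 1 2

Derivation:
After op 1 (move_left): buffer="tyowjddxk" (len 9), cursors c1@1 c2@4, authorship .........
After op 2 (move_right): buffer="tyowjddxk" (len 9), cursors c1@2 c2@5, authorship .........
After op 3 (delete): buffer="towddxk" (len 7), cursors c1@1 c2@3, authorship .......
After op 4 (add_cursor(5)): buffer="towddxk" (len 7), cursors c1@1 c2@3 c3@5, authorship .......
After op 5 (delete): buffer="odxk" (len 4), cursors c1@0 c2@1 c3@2, authorship ....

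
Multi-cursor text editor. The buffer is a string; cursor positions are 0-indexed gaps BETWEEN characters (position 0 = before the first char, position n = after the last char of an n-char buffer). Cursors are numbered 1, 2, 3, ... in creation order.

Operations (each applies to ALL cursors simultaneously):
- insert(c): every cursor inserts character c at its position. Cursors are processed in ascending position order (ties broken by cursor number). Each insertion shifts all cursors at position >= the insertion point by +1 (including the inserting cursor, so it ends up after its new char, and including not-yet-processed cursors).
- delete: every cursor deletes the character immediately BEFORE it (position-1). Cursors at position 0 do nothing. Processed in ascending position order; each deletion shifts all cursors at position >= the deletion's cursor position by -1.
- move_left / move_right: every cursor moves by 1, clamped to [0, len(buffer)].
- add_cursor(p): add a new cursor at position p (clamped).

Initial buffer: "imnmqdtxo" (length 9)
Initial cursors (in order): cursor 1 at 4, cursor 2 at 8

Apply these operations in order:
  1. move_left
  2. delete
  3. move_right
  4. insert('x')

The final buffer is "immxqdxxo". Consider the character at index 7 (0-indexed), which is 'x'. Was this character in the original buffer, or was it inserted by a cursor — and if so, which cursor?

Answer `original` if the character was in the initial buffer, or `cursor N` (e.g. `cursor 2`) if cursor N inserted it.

Answer: cursor 2

Derivation:
After op 1 (move_left): buffer="imnmqdtxo" (len 9), cursors c1@3 c2@7, authorship .........
After op 2 (delete): buffer="immqdxo" (len 7), cursors c1@2 c2@5, authorship .......
After op 3 (move_right): buffer="immqdxo" (len 7), cursors c1@3 c2@6, authorship .......
After op 4 (insert('x')): buffer="immxqdxxo" (len 9), cursors c1@4 c2@8, authorship ...1...2.
Authorship (.=original, N=cursor N): . . . 1 . . . 2 .
Index 7: author = 2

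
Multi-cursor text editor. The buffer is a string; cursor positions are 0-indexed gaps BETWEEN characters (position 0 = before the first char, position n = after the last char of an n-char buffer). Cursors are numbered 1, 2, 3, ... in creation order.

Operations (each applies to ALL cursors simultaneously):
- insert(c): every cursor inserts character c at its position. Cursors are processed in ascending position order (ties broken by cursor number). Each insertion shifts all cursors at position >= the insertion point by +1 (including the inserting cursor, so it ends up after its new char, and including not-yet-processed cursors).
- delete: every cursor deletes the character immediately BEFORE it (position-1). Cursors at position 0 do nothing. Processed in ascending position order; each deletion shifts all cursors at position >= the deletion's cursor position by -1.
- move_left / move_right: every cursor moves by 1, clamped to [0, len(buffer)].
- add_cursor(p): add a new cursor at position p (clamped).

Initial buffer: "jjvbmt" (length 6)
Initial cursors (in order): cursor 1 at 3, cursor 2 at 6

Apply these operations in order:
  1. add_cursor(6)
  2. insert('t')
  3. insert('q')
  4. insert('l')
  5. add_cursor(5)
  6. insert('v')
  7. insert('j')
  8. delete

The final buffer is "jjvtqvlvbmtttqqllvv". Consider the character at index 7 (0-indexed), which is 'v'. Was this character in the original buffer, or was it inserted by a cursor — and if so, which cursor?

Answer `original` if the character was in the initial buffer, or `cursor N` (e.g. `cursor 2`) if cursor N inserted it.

Answer: cursor 1

Derivation:
After op 1 (add_cursor(6)): buffer="jjvbmt" (len 6), cursors c1@3 c2@6 c3@6, authorship ......
After op 2 (insert('t')): buffer="jjvtbmttt" (len 9), cursors c1@4 c2@9 c3@9, authorship ...1...23
After op 3 (insert('q')): buffer="jjvtqbmtttqq" (len 12), cursors c1@5 c2@12 c3@12, authorship ...11...2323
After op 4 (insert('l')): buffer="jjvtqlbmtttqqll" (len 15), cursors c1@6 c2@15 c3@15, authorship ...111...232323
After op 5 (add_cursor(5)): buffer="jjvtqlbmtttqqll" (len 15), cursors c4@5 c1@6 c2@15 c3@15, authorship ...111...232323
After op 6 (insert('v')): buffer="jjvtqvlvbmtttqqllvv" (len 19), cursors c4@6 c1@8 c2@19 c3@19, authorship ...11411...23232323
After op 7 (insert('j')): buffer="jjvtqvjlvjbmtttqqllvvjj" (len 23), cursors c4@7 c1@10 c2@23 c3@23, authorship ...1144111...2323232323
After op 8 (delete): buffer="jjvtqvlvbmtttqqllvv" (len 19), cursors c4@6 c1@8 c2@19 c3@19, authorship ...11411...23232323
Authorship (.=original, N=cursor N): . . . 1 1 4 1 1 . . . 2 3 2 3 2 3 2 3
Index 7: author = 1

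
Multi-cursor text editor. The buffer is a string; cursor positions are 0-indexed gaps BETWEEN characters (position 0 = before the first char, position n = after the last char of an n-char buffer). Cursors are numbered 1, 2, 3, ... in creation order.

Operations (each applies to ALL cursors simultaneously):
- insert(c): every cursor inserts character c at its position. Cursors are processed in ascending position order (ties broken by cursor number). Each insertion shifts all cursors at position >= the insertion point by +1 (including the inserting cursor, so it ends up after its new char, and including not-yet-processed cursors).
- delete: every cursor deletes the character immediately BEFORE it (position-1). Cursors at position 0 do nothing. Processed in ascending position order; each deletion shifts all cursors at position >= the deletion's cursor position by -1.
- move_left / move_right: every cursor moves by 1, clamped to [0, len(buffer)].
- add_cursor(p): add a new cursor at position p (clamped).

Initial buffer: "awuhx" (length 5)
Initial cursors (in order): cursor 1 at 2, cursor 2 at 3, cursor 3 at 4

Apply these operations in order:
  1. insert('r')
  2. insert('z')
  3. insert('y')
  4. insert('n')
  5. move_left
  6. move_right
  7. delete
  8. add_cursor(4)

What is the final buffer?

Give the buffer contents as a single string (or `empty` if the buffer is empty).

After op 1 (insert('r')): buffer="awrurhrx" (len 8), cursors c1@3 c2@5 c3@7, authorship ..1.2.3.
After op 2 (insert('z')): buffer="awrzurzhrzx" (len 11), cursors c1@4 c2@7 c3@10, authorship ..11.22.33.
After op 3 (insert('y')): buffer="awrzyurzyhrzyx" (len 14), cursors c1@5 c2@9 c3@13, authorship ..111.222.333.
After op 4 (insert('n')): buffer="awrzynurzynhrzynx" (len 17), cursors c1@6 c2@11 c3@16, authorship ..1111.2222.3333.
After op 5 (move_left): buffer="awrzynurzynhrzynx" (len 17), cursors c1@5 c2@10 c3@15, authorship ..1111.2222.3333.
After op 6 (move_right): buffer="awrzynurzynhrzynx" (len 17), cursors c1@6 c2@11 c3@16, authorship ..1111.2222.3333.
After op 7 (delete): buffer="awrzyurzyhrzyx" (len 14), cursors c1@5 c2@9 c3@13, authorship ..111.222.333.
After op 8 (add_cursor(4)): buffer="awrzyurzyhrzyx" (len 14), cursors c4@4 c1@5 c2@9 c3@13, authorship ..111.222.333.

Answer: awrzyurzyhrzyx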